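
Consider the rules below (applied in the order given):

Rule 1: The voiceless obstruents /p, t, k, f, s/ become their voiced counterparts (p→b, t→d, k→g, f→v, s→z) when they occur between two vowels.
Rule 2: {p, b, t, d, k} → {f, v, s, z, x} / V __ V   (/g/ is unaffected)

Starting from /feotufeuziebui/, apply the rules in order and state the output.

Rule 1 (intervocalic voicing): /t/ is a voiceless obstruent between vowels /o/ and /u/, so it voices to [d]. /f/ is a voiceless obstruent between vowels /u/ and /e/, so it voices to [v]. /feotufeuziebui/ → feoduveuziebui.
Rule 2 (intervocalic spirantization): /d/ is a stop between vowels /o/ and /u/, so it spirantizes to the fricative [z]. /b/ is a stop between vowels /e/ and /u/, so it spirantizes to the fricative [v]. /feoduveuziebui/ → feozuveuzievui.

feozuveuzievui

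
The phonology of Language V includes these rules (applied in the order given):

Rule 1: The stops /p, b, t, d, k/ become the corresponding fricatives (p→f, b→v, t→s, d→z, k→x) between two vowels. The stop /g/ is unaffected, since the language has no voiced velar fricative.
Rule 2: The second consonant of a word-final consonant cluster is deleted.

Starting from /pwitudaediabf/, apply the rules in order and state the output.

pwisuzaeziab

Rule 1 (intervocalic spirantization): /t/ is a stop between vowels /i/ and /u/, so it spirantizes to the fricative [s]. /d/ is a stop between vowels /u/ and /a/, so it spirantizes to the fricative [z]. /d/ is a stop between vowels /e/ and /i/, so it spirantizes to the fricative [z]. /pwitudaediabf/ → pwisuzaeziabf.
Rule 2 (final cluster simplification): /f/ is the second consonant of a word-final cluster /bf/, so it deletes. /pwisuzaeziabf/ → pwisuzaeziab.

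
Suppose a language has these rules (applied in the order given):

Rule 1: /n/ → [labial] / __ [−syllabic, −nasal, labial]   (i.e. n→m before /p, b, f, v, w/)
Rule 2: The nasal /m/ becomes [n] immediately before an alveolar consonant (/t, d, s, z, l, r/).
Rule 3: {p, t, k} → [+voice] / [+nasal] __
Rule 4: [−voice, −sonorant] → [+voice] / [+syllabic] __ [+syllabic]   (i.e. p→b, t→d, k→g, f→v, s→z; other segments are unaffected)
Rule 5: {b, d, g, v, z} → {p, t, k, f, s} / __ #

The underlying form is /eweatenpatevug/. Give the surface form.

eweadembadevuk

Rule 1 (nasal place assimilation): /n/ precedes the labial consonant /p/, so it assimilates in place to [m]. /eweatenpatevug/ → eweatempatevug.
Rule 2 (nasal place assimilation): no segment meets the environment; /eweatempatevug/ is unchanged.
Rule 3 (post-nasal voicing): /p/ is a voiceless stop immediately after the nasal /m/, so it voices to [b]. /eweatempatevug/ → eweatembatevug.
Rule 4 (intervocalic voicing): /t/ is a voiceless obstruent between vowels /a/ and /e/, so it voices to [d]. /t/ is a voiceless obstruent between vowels /a/ and /e/, so it voices to [d]. /eweatembatevug/ → eweadembadevug.
Rule 5 (final devoicing): /g/ is a voiced obstruent in word-final position, so it devoices to [k]. /eweadembadevug/ → eweadembadevuk.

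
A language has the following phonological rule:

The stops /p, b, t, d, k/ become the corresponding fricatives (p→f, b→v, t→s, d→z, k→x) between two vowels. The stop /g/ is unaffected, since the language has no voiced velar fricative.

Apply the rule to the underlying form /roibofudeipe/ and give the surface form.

/b/ is a stop between vowels /i/ and /o/, so it spirantizes to the fricative [v].
/d/ is a stop between vowels /u/ and /e/, so it spirantizes to the fricative [z].
/p/ is a stop between vowels /i/ and /e/, so it spirantizes to the fricative [f].
Surface form: [roivofuzeife].

roivofuzeife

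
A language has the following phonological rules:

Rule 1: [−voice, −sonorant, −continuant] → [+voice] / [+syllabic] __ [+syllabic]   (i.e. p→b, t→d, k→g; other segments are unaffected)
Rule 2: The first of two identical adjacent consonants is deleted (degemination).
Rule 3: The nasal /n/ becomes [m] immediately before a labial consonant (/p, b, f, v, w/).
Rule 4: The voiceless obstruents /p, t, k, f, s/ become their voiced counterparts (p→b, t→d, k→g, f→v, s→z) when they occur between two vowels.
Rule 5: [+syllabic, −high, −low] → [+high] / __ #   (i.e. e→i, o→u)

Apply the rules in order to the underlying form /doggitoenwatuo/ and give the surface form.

Rule 1 (intervocalic voicing): /t/ is a voiceless stop between vowels /i/ and /o/, so it voices to [d]. /t/ is a voiceless stop between vowels /a/ and /u/, so it voices to [d]. /doggitoenwatuo/ → doggidoenwaduo.
Rule 2 (degemination): /gg/ is a geminate; the first /g/ deletes. /doggidoenwaduo/ → dogidoenwaduo.
Rule 3 (nasal place assimilation): /n/ precedes the labial consonant /w/, so it assimilates in place to [m]. /dogidoenwaduo/ → dogidoemwaduo.
Rule 4 (intervocalic voicing): no segment meets the environment; /dogidoemwaduo/ is unchanged.
Rule 5 (final vowel raising): /o/ is a mid vowel in word-final position, so it raises to [u]. /dogidoemwaduo/ → dogidoemwaduu.

dogidoemwaduu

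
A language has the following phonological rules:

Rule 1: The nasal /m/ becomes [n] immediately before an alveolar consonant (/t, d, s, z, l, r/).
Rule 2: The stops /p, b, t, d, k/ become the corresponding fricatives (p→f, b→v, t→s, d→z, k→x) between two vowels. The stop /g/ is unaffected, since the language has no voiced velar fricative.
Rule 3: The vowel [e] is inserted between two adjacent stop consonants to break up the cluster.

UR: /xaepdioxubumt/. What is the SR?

Rule 1 (nasal place assimilation): /m/ precedes the alveolar consonant /t/, so it assimilates in place to [n]. /xaepdioxubumt/ → xaepdioxubunt.
Rule 2 (intervocalic spirantization): /b/ is a stop between vowels /u/ and /u/, so it spirantizes to the fricative [v]. /xaepdioxubunt/ → xaepdioxuvunt.
Rule 3 (stop-cluster e-epenthesis): /p/ and /d/ form a stop–stop cluster, so [e] is inserted between them. /xaepdioxuvunt/ → xaepedioxuvunt.

xaepedioxuvunt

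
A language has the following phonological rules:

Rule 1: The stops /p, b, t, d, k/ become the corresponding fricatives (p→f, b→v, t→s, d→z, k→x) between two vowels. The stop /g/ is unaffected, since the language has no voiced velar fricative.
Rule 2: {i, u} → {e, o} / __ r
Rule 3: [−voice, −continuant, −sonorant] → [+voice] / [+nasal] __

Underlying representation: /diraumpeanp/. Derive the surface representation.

Rule 1 (intervocalic spirantization): no segment meets the environment; /diraumpeanp/ is unchanged.
Rule 2 (pre-rhotic lowering): /i/ is a high vowel immediately before /r/, so it lowers to [e]. /diraumpeanp/ → deraumpeanp.
Rule 3 (post-nasal voicing): /p/ is a voiceless stop immediately after the nasal /m/, so it voices to [b]. /p/ is a voiceless stop immediately after the nasal /n/, so it voices to [b]. /deraumpeanp/ → deraumbeanb.

deraumbeanb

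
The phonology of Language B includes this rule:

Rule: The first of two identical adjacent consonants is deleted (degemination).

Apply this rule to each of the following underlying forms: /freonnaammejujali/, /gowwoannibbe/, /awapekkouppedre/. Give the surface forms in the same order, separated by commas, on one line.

/freonnaammejujali/: /nn/ is a geminate; the first /n/ deletes. /mm/ is a geminate; the first /m/ deletes. → [freonaamejujali].
/gowwoannibbe/: /ww/ is a geminate; the first /w/ deletes. /nn/ is a geminate; the first /n/ deletes. /bb/ is a geminate; the first /b/ deletes. → [gowoanibe].
/awapekkouppedre/: /kk/ is a geminate; the first /k/ deletes. /pp/ is a geminate; the first /p/ deletes. → [awapekoupedre].

freonaamejujali, gowoanibe, awapekoupedre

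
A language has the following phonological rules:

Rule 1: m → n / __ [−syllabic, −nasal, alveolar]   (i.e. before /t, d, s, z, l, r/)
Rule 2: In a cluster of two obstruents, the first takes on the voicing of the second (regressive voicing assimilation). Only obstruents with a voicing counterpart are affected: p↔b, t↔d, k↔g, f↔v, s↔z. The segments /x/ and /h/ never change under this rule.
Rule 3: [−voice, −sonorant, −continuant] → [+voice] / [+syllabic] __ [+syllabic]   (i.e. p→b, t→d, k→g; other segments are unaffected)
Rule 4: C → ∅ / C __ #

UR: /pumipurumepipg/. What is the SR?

Rule 1 (nasal place assimilation): no segment meets the environment; /pumipurumepipg/ is unchanged.
Rule 2 (regressive voicing assimilation): /p/ precedes the voiced obstruent /g/, so it voices to [b] by assimilation. /pumipurumepipg/ → pumipurumepibg.
Rule 3 (intervocalic voicing): /p/ is a voiceless stop between vowels /i/ and /u/, so it voices to [b]. /p/ is a voiceless stop between vowels /e/ and /i/, so it voices to [b]. /pumipurumepibg/ → pumiburumebibg.
Rule 4 (final cluster simplification): /g/ is the second consonant of a word-final cluster /bg/, so it deletes. /pumiburumebibg/ → pumiburumebib.

pumiburumebib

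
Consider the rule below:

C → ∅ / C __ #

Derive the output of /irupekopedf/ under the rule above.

/f/ is the second consonant of a word-final cluster /df/, so it deletes.
Surface form: [irupekoped].

irupekoped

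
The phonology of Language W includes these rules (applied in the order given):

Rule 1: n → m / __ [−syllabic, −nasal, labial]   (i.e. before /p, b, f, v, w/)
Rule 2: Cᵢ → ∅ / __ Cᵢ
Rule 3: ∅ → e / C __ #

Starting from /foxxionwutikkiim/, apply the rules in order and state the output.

foxiomwutikiime

Rule 1 (nasal place assimilation): /n/ precedes the labial consonant /w/, so it assimilates in place to [m]. /foxxionwutikkiim/ → foxxiomwutikkiim.
Rule 2 (degemination): /xx/ is a geminate; the first /x/ deletes. /kk/ is a geminate; the first /k/ deletes. /foxxiomwutikkiim/ → foxiomwutikiim.
Rule 3 (final e-epenthesis): the form ends in the consonant /m/, so [e] is inserted word-finally. /foxiomwutikiim/ → foxiomwutikiime.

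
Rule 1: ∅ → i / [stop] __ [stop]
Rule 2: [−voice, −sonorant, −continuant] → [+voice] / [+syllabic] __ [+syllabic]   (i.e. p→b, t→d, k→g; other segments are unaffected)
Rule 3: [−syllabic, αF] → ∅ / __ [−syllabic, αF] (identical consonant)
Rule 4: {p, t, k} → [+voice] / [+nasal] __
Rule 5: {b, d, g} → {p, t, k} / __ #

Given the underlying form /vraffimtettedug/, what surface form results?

vrafimdedideduk

Rule 1 (stop-cluster i-epenthesis): /t/ and /t/ form a stop–stop cluster, so [i] is inserted between them. /vraffimtettedug/ → vraffimtetitedug.
Rule 2 (intervocalic voicing): /t/ is a voiceless stop between vowels /e/ and /i/, so it voices to [d]. /t/ is a voiceless stop between vowels /i/ and /e/, so it voices to [d]. /vraffimtetitedug/ → vraffimtedidedug.
Rule 3 (degemination): /ff/ is a geminate; the first /f/ deletes. /vraffimtedidedug/ → vrafimtedidedug.
Rule 4 (post-nasal voicing): /t/ is a voiceless stop immediately after the nasal /m/, so it voices to [d]. /vrafimtedidedug/ → vrafimdedidedug.
Rule 5 (final devoicing): /g/ is a voiced stop in word-final position, so it devoices to [k]. /vrafimdedidedug/ → vrafimdedideduk.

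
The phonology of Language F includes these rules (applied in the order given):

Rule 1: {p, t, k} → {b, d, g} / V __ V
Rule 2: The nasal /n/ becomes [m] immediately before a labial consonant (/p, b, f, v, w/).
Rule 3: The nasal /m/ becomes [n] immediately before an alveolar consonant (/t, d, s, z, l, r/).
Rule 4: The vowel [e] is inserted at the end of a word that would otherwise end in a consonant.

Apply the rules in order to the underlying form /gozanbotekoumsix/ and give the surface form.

gozambodegounsixe

Rule 1 (intervocalic voicing): /t/ is a voiceless stop between vowels /o/ and /e/, so it voices to [d]. /k/ is a voiceless stop between vowels /e/ and /o/, so it voices to [g]. /gozanbotekoumsix/ → gozanbodegoumsix.
Rule 2 (nasal place assimilation): /n/ precedes the labial consonant /b/, so it assimilates in place to [m]. /gozanbodegoumsix/ → gozambodegoumsix.
Rule 3 (nasal place assimilation): /m/ precedes the alveolar consonant /s/, so it assimilates in place to [n]. /gozambodegoumsix/ → gozambodegounsix.
Rule 4 (final e-epenthesis): the form ends in the consonant /x/, so [e] is inserted word-finally. /gozambodegounsix/ → gozambodegounsixe.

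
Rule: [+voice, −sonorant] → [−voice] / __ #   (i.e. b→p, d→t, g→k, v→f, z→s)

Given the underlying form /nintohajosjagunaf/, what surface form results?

No segment of /nintohajosjagunaf/ meets the structural description of the rule, so the form surfaces unchanged.

nintohajosjagunaf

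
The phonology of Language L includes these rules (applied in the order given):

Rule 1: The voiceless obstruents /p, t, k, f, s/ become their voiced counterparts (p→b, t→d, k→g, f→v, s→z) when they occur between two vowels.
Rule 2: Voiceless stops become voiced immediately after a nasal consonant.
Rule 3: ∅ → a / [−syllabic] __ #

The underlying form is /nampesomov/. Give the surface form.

nambezomova

Rule 1 (intervocalic voicing): /s/ is a voiceless obstruent between vowels /e/ and /o/, so it voices to [z]. /nampesomov/ → nampezomov.
Rule 2 (post-nasal voicing): /p/ is a voiceless stop immediately after the nasal /m/, so it voices to [b]. /nampezomov/ → nambezomov.
Rule 3 (final a-epenthesis): the form ends in the consonant /v/, so [a] is inserted word-finally. /nambezomov/ → nambezomova.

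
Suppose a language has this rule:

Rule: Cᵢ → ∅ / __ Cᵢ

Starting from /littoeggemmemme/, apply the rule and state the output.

/tt/ is a geminate; the first /t/ deletes.
/gg/ is a geminate; the first /g/ deletes.
/mm/ is a geminate; the first /m/ deletes.
/mm/ is a geminate; the first /m/ deletes.
The other instances of /l/, /t/, /g/, /m/ do not occur in the required environment and remain unchanged.
Surface form: [litoegememe].

litoegememe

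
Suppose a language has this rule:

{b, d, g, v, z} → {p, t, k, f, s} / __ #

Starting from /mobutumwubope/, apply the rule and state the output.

mobutumwubope

No segment of /mobutumwubope/ meets the structural description of the rule, so the form surfaces unchanged.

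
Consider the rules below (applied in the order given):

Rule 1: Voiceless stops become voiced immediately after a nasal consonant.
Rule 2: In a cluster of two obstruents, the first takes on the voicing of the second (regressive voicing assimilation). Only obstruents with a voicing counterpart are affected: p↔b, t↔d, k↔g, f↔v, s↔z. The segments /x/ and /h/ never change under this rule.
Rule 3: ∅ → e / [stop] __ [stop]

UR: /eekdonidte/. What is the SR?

Rule 1 (post-nasal voicing): no segment meets the environment; /eekdonidte/ is unchanged.
Rule 2 (regressive voicing assimilation): /k/ precedes the voiced obstruent /d/, so it voices to [g] by assimilation. /d/ precedes the voiceless obstruent /t/, so it devoices to [t] by assimilation. /eekdonidte/ → eegdonitte.
Rule 3 (stop-cluster e-epenthesis): /g/ and /d/ form a stop–stop cluster, so [e] is inserted between them. /t/ and /t/ form a stop–stop cluster, so [e] is inserted between them. /eegdonitte/ → eegedonitete.

eegedonitete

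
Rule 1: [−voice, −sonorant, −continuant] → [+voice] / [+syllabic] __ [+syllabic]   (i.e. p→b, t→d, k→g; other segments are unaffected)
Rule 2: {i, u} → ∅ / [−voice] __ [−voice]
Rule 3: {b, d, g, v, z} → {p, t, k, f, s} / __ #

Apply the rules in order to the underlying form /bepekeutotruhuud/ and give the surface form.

bebegeudotruhuut

Rule 1 (intervocalic voicing): /p/ is a voiceless stop between vowels /e/ and /e/, so it voices to [b]. /k/ is a voiceless stop between vowels /e/ and /e/, so it voices to [g]. /t/ is a voiceless stop between vowels /u/ and /o/, so it voices to [d]. /bepekeutotruhuud/ → bebegeudotruhuud.
Rule 2 (high vowel syncope): no segment meets the environment; /bebegeudotruhuud/ is unchanged.
Rule 3 (final devoicing): /d/ is a voiced obstruent in word-final position, so it devoices to [t]. /bebegeudotruhuud/ → bebegeudotruhuut.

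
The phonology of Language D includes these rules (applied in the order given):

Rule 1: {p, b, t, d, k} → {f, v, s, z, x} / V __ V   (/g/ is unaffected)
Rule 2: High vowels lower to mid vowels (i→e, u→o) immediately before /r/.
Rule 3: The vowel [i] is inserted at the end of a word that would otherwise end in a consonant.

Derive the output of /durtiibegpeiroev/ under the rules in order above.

dortiivegpeeroevi

Rule 1 (intervocalic spirantization): /b/ is a stop between vowels /i/ and /e/, so it spirantizes to the fricative [v]. /durtiibegpeiroev/ → durtiivegpeiroev.
Rule 2 (pre-rhotic lowering): /u/ is a high vowel immediately before /r/, so it lowers to [o]. /i/ is a high vowel immediately before /r/, so it lowers to [e]. /durtiivegpeiroev/ → dortiivegpeeroev.
Rule 3 (final i-epenthesis): the form ends in the consonant /v/, so [i] is inserted word-finally. /dortiivegpeeroev/ → dortiivegpeeroevi.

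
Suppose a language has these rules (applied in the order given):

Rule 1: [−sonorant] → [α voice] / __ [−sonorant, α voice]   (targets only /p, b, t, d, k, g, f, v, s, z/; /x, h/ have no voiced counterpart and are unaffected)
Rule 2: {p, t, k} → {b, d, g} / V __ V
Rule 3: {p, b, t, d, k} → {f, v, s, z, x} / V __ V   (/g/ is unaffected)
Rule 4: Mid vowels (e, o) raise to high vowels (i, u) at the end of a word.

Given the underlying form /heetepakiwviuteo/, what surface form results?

Rule 1 (regressive voicing assimilation): no segment meets the environment; /heetepakiwviuteo/ is unchanged.
Rule 2 (intervocalic voicing): /t/ is a voiceless stop between vowels /e/ and /e/, so it voices to [d]. /p/ is a voiceless stop between vowels /e/ and /a/, so it voices to [b]. /k/ is a voiceless stop between vowels /a/ and /i/, so it voices to [g]. /t/ is a voiceless stop between vowels /u/ and /e/, so it voices to [d]. /heetepakiwviuteo/ → heedebagiwviudeo.
Rule 3 (intervocalic spirantization): /d/ is a stop between vowels /e/ and /e/, so it spirantizes to the fricative [z]. /b/ is a stop between vowels /e/ and /a/, so it spirantizes to the fricative [v]. /d/ is a stop between vowels /u/ and /e/, so it spirantizes to the fricative [z]. /heedebagiwviudeo/ → heezevagiwviuzeo.
Rule 4 (final vowel raising): /o/ is a mid vowel in word-final position, so it raises to [u]. /heezevagiwviuzeo/ → heezevagiwviuzeu.

heezevagiwviuzeu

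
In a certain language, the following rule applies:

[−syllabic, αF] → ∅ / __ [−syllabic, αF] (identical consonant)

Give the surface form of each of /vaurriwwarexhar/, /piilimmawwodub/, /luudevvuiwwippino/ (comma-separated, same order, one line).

/vaurriwwarexhar/: /rr/ is a geminate; the first /r/ deletes. /ww/ is a geminate; the first /w/ deletes. → [vauriwarexhar].
/piilimmawwodub/: /mm/ is a geminate; the first /m/ deletes. /ww/ is a geminate; the first /w/ deletes. → [piilimawodub].
/luudevvuiwwippino/: /vv/ is a geminate; the first /v/ deletes. /ww/ is a geminate; the first /w/ deletes. /pp/ is a geminate; the first /p/ deletes. → [luudevuiwipino].

vauriwarexhar, piilimawodub, luudevuiwipino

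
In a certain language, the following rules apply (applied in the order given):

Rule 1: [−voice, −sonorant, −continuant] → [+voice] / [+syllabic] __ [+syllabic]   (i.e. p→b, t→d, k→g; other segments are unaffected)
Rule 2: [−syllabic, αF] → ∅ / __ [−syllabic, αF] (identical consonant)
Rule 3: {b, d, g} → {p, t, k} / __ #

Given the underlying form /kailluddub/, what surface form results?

Rule 1 (intervocalic voicing): no segment meets the environment; /kailluddub/ is unchanged.
Rule 2 (degemination): /ll/ is a geminate; the first /l/ deletes. /dd/ is a geminate; the first /d/ deletes. /kailluddub/ → kailudub.
Rule 3 (final devoicing): /b/ is a voiced stop in word-final position, so it devoices to [p]. /kailudub/ → kailudup.

kailudup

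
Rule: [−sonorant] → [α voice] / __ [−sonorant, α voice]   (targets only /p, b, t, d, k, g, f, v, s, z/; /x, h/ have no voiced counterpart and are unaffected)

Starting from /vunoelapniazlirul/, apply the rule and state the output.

No segment of /vunoelapniazlirul/ meets the structural description of the rule, so the form surfaces unchanged.

vunoelapniazlirul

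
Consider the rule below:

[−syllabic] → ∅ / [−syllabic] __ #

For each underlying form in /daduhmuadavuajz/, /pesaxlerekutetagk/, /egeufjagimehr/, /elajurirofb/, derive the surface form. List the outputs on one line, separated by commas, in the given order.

daduhmuadavuaj, pesaxlerekutetag, egeufjagimeh, elajurirof

/daduhmuadavuajz/: /z/ is the second consonant of a word-final cluster /jz/, so it deletes. → [daduhmuadavuaj].
/pesaxlerekutetagk/: /k/ is the second consonant of a word-final cluster /gk/, so it deletes. → [pesaxlerekutetag].
/egeufjagimehr/: /r/ is the second consonant of a word-final cluster /hr/, so it deletes. → [egeufjagimeh].
/elajurirofb/: /b/ is the second consonant of a word-final cluster /fb/, so it deletes. → [elajurirof].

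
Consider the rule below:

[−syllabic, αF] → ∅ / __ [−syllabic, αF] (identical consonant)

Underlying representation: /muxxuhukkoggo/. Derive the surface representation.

/xx/ is a geminate; the first /x/ deletes.
/kk/ is a geminate; the first /k/ deletes.
/gg/ is a geminate; the first /g/ deletes.
The other instances of /m/, /x/, /h/, /k/, /g/ do not occur in the required environment and remain unchanged.
Surface form: [muxuhukogo].

muxuhukogo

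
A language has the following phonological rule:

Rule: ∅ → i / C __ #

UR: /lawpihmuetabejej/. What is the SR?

lawpihmuetabejeji

the form ends in the consonant /j/, so [i] is inserted word-finally.
Surface form: [lawpihmuetabejeji].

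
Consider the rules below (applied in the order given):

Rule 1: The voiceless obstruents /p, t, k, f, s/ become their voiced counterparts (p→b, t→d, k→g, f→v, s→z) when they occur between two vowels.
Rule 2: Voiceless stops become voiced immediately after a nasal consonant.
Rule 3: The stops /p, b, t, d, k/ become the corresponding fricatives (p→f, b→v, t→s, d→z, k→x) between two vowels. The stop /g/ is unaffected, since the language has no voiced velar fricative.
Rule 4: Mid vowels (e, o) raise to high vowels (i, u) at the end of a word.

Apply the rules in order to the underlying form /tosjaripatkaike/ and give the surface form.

Rule 1 (intervocalic voicing): /p/ is a voiceless obstruent between vowels /i/ and /a/, so it voices to [b]. /k/ is a voiceless obstruent between vowels /i/ and /e/, so it voices to [g]. /tosjaripatkaike/ → tosjaribatkaige.
Rule 2 (post-nasal voicing): no segment meets the environment; /tosjaribatkaige/ is unchanged.
Rule 3 (intervocalic spirantization): /b/ is a stop between vowels /i/ and /a/, so it spirantizes to the fricative [v]. /tosjaribatkaige/ → tosjarivatkaige.
Rule 4 (final vowel raising): /e/ is a mid vowel in word-final position, so it raises to [i]. /tosjarivatkaige/ → tosjarivatkaigi.

tosjarivatkaigi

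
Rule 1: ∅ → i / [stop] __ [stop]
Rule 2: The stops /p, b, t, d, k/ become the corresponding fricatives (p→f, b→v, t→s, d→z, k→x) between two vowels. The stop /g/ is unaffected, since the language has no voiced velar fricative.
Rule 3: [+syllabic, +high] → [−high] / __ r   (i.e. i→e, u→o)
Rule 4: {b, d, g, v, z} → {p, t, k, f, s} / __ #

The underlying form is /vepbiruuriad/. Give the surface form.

vefiveruoriat

Rule 1 (stop-cluster i-epenthesis): /p/ and /b/ form a stop–stop cluster, so [i] is inserted between them. /vepbiruuriad/ → vepibiruuriad.
Rule 2 (intervocalic spirantization): /p/ is a stop between vowels /e/ and /i/, so it spirantizes to the fricative [f]. /b/ is a stop between vowels /i/ and /i/, so it spirantizes to the fricative [v]. /vepibiruuriad/ → vefiviruuriad.
Rule 3 (pre-rhotic lowering): /i/ is a high vowel immediately before /r/, so it lowers to [e]. /u/ is a high vowel immediately before /r/, so it lowers to [o]. /vefiviruuriad/ → vefiveruoriad.
Rule 4 (final devoicing): /d/ is a voiced obstruent in word-final position, so it devoices to [t]. /vefiveruoriad/ → vefiveruoriat.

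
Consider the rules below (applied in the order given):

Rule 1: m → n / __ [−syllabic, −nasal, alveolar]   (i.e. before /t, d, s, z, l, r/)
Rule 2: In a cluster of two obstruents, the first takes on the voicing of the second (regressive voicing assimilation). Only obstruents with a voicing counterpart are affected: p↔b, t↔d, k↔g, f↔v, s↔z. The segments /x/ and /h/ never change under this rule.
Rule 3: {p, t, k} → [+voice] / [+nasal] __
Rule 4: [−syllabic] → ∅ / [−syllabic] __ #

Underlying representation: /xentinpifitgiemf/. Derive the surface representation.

xendinbifidgiem

Rule 1 (nasal place assimilation): no segment meets the environment; /xentinpifitgiemf/ is unchanged.
Rule 2 (regressive voicing assimilation): /t/ precedes the voiced obstruent /g/, so it voices to [d] by assimilation. /xentinpifitgiemf/ → xentinpifidgiemf.
Rule 3 (post-nasal voicing): /t/ is a voiceless stop immediately after the nasal /n/, so it voices to [d]. /p/ is a voiceless stop immediately after the nasal /n/, so it voices to [b]. /xentinpifidgiemf/ → xendinbifidgiemf.
Rule 4 (final cluster simplification): /f/ is the second consonant of a word-final cluster /mf/, so it deletes. /xendinbifidgiemf/ → xendinbifidgiem.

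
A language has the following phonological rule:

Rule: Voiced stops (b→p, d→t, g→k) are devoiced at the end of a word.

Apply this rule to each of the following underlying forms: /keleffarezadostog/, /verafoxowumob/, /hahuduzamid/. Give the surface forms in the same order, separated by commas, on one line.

/keleffarezadostog/: /g/ is a voiced stop in word-final position, so it devoices to [k]. → [keleffarezadostok].
/verafoxowumob/: /b/ is a voiced stop in word-final position, so it devoices to [p]. → [verafoxowumop].
/hahuduzamid/: /d/ is a voiced stop in word-final position, so it devoices to [t]. → [hahuduzamit].

keleffarezadostok, verafoxowumop, hahuduzamit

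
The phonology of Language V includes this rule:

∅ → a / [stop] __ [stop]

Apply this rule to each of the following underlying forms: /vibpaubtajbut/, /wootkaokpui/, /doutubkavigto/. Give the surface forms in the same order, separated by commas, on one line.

/vibpaubtajbut/: /b/ and /p/ form a stop–stop cluster, so [a] is inserted between them. /b/ and /t/ form a stop–stop cluster, so [a] is inserted between them. → [vibapaubatajbut].
/wootkaokpui/: /t/ and /k/ form a stop–stop cluster, so [a] is inserted between them. /k/ and /p/ form a stop–stop cluster, so [a] is inserted between them. → [wootakaokapui].
/doutubkavigto/: /b/ and /k/ form a stop–stop cluster, so [a] is inserted between them. /g/ and /t/ form a stop–stop cluster, so [a] is inserted between them. → [doutubakavigato].

vibapaubatajbut, wootakaokapui, doutubakavigato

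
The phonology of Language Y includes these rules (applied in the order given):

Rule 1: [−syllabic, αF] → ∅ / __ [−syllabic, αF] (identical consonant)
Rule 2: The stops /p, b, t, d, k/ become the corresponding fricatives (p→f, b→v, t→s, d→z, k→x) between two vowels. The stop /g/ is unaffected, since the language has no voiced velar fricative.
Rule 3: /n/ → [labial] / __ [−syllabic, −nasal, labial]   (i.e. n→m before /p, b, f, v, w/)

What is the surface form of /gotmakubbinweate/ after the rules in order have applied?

gotmaxuvimwease

Rule 1 (degemination): /bb/ is a geminate; the first /b/ deletes. /gotmakubbinweate/ → gotmakubinweate.
Rule 2 (intervocalic spirantization): /k/ is a stop between vowels /a/ and /u/, so it spirantizes to the fricative [x]. /b/ is a stop between vowels /u/ and /i/, so it spirantizes to the fricative [v]. /t/ is a stop between vowels /a/ and /e/, so it spirantizes to the fricative [s]. /gotmakubinweate/ → gotmaxuvinwease.
Rule 3 (nasal place assimilation): /n/ precedes the labial consonant /w/, so it assimilates in place to [m]. /gotmaxuvinwease/ → gotmaxuvimwease.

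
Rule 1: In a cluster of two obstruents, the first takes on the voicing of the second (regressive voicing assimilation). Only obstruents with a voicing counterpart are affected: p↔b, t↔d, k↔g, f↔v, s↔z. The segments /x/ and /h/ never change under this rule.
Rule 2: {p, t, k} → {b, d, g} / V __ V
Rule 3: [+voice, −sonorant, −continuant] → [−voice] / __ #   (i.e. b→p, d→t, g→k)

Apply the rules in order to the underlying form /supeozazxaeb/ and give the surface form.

subeozasxaep

Rule 1 (regressive voicing assimilation): /z/ precedes the voiceless obstruent /x/, so it devoices to [s] by assimilation. /supeozazxaeb/ → supeozasxaeb.
Rule 2 (intervocalic voicing): /p/ is a voiceless stop between vowels /u/ and /e/, so it voices to [b]. /supeozasxaeb/ → subeozasxaeb.
Rule 3 (final devoicing): /b/ is a voiced stop in word-final position, so it devoices to [p]. /subeozasxaeb/ → subeozasxaep.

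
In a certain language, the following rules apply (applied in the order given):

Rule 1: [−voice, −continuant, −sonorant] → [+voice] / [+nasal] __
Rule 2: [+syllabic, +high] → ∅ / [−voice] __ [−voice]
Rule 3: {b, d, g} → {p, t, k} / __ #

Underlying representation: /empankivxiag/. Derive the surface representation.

embangivxiak

Rule 1 (post-nasal voicing): /p/ is a voiceless stop immediately after the nasal /m/, so it voices to [b]. /k/ is a voiceless stop immediately after the nasal /n/, so it voices to [g]. /empankivxiag/ → embangivxiag.
Rule 2 (high vowel syncope): no segment meets the environment; /embangivxiag/ is unchanged.
Rule 3 (final devoicing): /g/ is a voiced stop in word-final position, so it devoices to [k]. /embangivxiag/ → embangivxiak.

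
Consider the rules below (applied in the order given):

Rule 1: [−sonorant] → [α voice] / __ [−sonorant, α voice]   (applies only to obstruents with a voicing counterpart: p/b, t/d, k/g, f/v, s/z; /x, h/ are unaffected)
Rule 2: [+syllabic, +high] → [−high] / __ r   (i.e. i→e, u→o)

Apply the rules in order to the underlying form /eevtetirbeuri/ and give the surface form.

eefteterbeori

Rule 1 (regressive voicing assimilation): /v/ precedes the voiceless obstruent /t/, so it devoices to [f] by assimilation. /eevtetirbeuri/ → eeftetirbeuri.
Rule 2 (pre-rhotic lowering): /i/ is a high vowel immediately before /r/, so it lowers to [e]. /u/ is a high vowel immediately before /r/, so it lowers to [o]. /eeftetirbeuri/ → eefteterbeori.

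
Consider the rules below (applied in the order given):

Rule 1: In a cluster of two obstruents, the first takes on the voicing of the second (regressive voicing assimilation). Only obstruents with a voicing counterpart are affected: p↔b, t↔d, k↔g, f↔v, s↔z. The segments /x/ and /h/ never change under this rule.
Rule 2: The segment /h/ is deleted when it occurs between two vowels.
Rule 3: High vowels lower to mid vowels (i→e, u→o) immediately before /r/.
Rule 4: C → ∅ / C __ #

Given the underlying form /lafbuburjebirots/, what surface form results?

Rule 1 (regressive voicing assimilation): /f/ precedes the voiced obstruent /b/, so it voices to [v] by assimilation. /lafbuburjebirots/ → lavbuburjebirots.
Rule 2 (intervocalic h-deletion): no segment meets the environment; /lavbuburjebirots/ is unchanged.
Rule 3 (pre-rhotic lowering): /u/ is a high vowel immediately before /r/, so it lowers to [o]. /i/ is a high vowel immediately before /r/, so it lowers to [e]. /lavbuburjebirots/ → lavbuborjeberots.
Rule 4 (final cluster simplification): /s/ is the second consonant of a word-final cluster /ts/, so it deletes. /lavbuborjeberots/ → lavbuborjeberot.

lavbuborjeberot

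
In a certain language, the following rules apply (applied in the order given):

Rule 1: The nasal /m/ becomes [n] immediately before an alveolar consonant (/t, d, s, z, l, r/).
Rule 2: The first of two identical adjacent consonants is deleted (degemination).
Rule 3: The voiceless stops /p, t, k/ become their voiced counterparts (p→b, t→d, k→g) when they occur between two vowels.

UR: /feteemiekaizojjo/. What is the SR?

Rule 1 (nasal place assimilation): no segment meets the environment; /feteemiekaizojjo/ is unchanged.
Rule 2 (degemination): /jj/ is a geminate; the first /j/ deletes. /feteemiekaizojjo/ → feteemiekaizojo.
Rule 3 (intervocalic voicing): /t/ is a voiceless stop between vowels /e/ and /e/, so it voices to [d]. /k/ is a voiceless stop between vowels /e/ and /a/, so it voices to [g]. /feteemiekaizojo/ → fedeemiegaizojo.

fedeemiegaizojo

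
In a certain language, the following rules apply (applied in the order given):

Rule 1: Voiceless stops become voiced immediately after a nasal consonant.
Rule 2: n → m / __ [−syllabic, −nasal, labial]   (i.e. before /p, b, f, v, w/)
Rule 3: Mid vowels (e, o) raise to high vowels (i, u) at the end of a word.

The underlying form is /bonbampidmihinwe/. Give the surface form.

bombambidmihimwi

Rule 1 (post-nasal voicing): /p/ is a voiceless stop immediately after the nasal /m/, so it voices to [b]. /bonbampidmihinwe/ → bonbambidmihinwe.
Rule 2 (nasal place assimilation): /n/ precedes the labial consonant /b/, so it assimilates in place to [m]. /n/ precedes the labial consonant /w/, so it assimilates in place to [m]. /bonbambidmihinwe/ → bombambidmihimwe.
Rule 3 (final vowel raising): /e/ is a mid vowel in word-final position, so it raises to [i]. /bombambidmihimwe/ → bombambidmihimwi.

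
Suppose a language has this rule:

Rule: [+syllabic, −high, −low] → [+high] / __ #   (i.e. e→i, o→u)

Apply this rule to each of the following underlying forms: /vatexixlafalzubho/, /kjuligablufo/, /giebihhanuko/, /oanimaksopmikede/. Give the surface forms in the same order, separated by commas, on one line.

/vatexixlafalzubho/: /o/ is a mid vowel in word-final position, so it raises to [u]. → [vatexixlafalzubhu].
/kjuligablufo/: /o/ is a mid vowel in word-final position, so it raises to [u]. → [kjuligablufu].
/giebihhanuko/: /o/ is a mid vowel in word-final position, so it raises to [u]. → [giebihhanuku].
/oanimaksopmikede/: /e/ is a mid vowel in word-final position, so it raises to [i]. → [oanimaksopmikedi].

vatexixlafalzubhu, kjuligablufu, giebihhanuku, oanimaksopmikedi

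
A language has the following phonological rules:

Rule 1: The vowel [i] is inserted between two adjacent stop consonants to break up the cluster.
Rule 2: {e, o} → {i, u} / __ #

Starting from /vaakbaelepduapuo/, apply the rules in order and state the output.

Rule 1 (stop-cluster i-epenthesis): /k/ and /b/ form a stop–stop cluster, so [i] is inserted between them. /p/ and /d/ form a stop–stop cluster, so [i] is inserted between them. /vaakbaelepduapuo/ → vaakibaelepiduapuo.
Rule 2 (final vowel raising): /o/ is a mid vowel in word-final position, so it raises to [u]. /vaakibaelepiduapuo/ → vaakibaelepiduapuu.

vaakibaelepiduapuu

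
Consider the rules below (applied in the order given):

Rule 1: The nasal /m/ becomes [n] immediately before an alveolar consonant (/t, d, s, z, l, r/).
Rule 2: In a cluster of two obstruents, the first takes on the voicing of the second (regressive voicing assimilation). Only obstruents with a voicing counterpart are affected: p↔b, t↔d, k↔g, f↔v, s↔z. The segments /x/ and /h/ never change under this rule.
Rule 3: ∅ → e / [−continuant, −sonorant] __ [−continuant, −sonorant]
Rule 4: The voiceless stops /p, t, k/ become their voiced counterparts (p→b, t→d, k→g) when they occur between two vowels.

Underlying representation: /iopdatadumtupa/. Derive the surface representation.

Rule 1 (nasal place assimilation): /m/ precedes the alveolar consonant /t/, so it assimilates in place to [n]. /iopdatadumtupa/ → iopdataduntupa.
Rule 2 (regressive voicing assimilation): /p/ precedes the voiced obstruent /d/, so it voices to [b] by assimilation. /iopdataduntupa/ → iobdataduntupa.
Rule 3 (stop-cluster e-epenthesis): /b/ and /d/ form a stop–stop cluster, so [e] is inserted between them. /iobdataduntupa/ → iobedataduntupa.
Rule 4 (intervocalic voicing): /t/ is a voiceless stop between vowels /a/ and /a/, so it voices to [d]. /p/ is a voiceless stop between vowels /u/ and /a/, so it voices to [b]. /iobedataduntupa/ → iobedadaduntuba.

iobedadaduntuba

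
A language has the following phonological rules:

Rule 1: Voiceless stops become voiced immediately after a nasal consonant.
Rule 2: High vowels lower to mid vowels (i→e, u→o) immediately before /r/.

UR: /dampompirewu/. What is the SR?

dambomberewu

Rule 1 (post-nasal voicing): /p/ is a voiceless stop immediately after the nasal /m/, so it voices to [b]. /p/ is a voiceless stop immediately after the nasal /m/, so it voices to [b]. /dampompirewu/ → dambombirewu.
Rule 2 (pre-rhotic lowering): /i/ is a high vowel immediately before /r/, so it lowers to [e]. /dambombirewu/ → dambomberewu.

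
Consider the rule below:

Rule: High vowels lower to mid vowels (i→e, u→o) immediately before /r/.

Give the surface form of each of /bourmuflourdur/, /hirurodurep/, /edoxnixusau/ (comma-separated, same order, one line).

boormufloordor, herorodorep, edoxnixusau

/bourmuflourdur/: /u/ is a high vowel immediately before /r/, so it lowers to [o]. /u/ is a high vowel immediately before /r/, so it lowers to [o]. /u/ is a high vowel immediately before /r/, so it lowers to [o]. → [boormufloordor].
/hirurodurep/: /i/ is a high vowel immediately before /r/, so it lowers to [e]. /u/ is a high vowel immediately before /r/, so it lowers to [o]. /u/ is a high vowel immediately before /r/, so it lowers to [o]. → [herorodorep].
/edoxnixusau/: the rule's environment is not met; surfaces unchanged as [edoxnixusau].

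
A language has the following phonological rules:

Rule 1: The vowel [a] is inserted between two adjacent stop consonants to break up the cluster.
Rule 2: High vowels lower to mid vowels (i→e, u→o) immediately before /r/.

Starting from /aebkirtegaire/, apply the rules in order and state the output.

Rule 1 (stop-cluster a-epenthesis): /b/ and /k/ form a stop–stop cluster, so [a] is inserted between them. /aebkirtegaire/ → aebakirtegaire.
Rule 2 (pre-rhotic lowering): /i/ is a high vowel immediately before /r/, so it lowers to [e]. /i/ is a high vowel immediately before /r/, so it lowers to [e]. /aebakirtegaire/ → aebakertegaere.

aebakertegaere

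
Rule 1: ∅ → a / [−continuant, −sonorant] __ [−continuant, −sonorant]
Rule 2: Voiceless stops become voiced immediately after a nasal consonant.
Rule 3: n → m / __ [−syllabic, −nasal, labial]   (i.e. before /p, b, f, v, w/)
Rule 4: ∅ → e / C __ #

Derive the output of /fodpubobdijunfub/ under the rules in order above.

fodapubobadijumfube

Rule 1 (stop-cluster a-epenthesis): /d/ and /p/ form a stop–stop cluster, so [a] is inserted between them. /b/ and /d/ form a stop–stop cluster, so [a] is inserted between them. /fodpubobdijunfub/ → fodapubobadijunfub.
Rule 2 (post-nasal voicing): no segment meets the environment; /fodapubobadijunfub/ is unchanged.
Rule 3 (nasal place assimilation): /n/ precedes the labial consonant /f/, so it assimilates in place to [m]. /fodapubobadijunfub/ → fodapubobadijumfub.
Rule 4 (final e-epenthesis): the form ends in the consonant /b/, so [e] is inserted word-finally. /fodapubobadijumfub/ → fodapubobadijumfube.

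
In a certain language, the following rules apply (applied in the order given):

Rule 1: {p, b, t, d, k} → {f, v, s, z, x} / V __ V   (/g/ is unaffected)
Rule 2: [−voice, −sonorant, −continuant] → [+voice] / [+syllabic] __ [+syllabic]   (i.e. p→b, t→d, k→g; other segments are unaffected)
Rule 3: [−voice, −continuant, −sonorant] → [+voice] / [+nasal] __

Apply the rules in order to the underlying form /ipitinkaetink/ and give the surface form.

ifisingaesing

Rule 1 (intervocalic spirantization): /p/ is a stop between vowels /i/ and /i/, so it spirantizes to the fricative [f]. /t/ is a stop between vowels /i/ and /i/, so it spirantizes to the fricative [s]. /t/ is a stop between vowels /e/ and /i/, so it spirantizes to the fricative [s]. /ipitinkaetink/ → ifisinkaesink.
Rule 2 (intervocalic voicing): no segment meets the environment; /ifisinkaesink/ is unchanged.
Rule 3 (post-nasal voicing): /k/ is a voiceless stop immediately after the nasal /n/, so it voices to [g]. /k/ is a voiceless stop immediately after the nasal /n/, so it voices to [g]. /ifisinkaesink/ → ifisingaesing.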